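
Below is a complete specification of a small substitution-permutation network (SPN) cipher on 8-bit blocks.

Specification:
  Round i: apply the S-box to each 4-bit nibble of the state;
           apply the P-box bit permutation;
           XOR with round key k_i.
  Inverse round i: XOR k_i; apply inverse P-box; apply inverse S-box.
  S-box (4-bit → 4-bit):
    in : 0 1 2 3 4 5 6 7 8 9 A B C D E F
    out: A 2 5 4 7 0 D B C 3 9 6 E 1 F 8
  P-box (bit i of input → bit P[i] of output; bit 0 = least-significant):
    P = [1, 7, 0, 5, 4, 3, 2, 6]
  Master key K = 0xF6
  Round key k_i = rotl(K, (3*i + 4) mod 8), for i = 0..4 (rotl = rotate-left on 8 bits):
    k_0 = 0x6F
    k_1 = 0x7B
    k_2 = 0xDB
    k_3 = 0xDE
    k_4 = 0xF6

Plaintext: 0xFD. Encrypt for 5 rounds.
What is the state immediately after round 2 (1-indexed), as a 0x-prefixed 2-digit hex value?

0x6D

s_0 = plaintext = 0xFD
s_1 = Round(s_0, k_0) = 0x2D
s_2 = Round(s_1, k_1) = 0x6D
s_3 = Round(s_2, k_2) = 0x8D
s_4 = Round(s_3, k_3) = 0x98
s_5 = Round(s_4, k_4) = 0xCF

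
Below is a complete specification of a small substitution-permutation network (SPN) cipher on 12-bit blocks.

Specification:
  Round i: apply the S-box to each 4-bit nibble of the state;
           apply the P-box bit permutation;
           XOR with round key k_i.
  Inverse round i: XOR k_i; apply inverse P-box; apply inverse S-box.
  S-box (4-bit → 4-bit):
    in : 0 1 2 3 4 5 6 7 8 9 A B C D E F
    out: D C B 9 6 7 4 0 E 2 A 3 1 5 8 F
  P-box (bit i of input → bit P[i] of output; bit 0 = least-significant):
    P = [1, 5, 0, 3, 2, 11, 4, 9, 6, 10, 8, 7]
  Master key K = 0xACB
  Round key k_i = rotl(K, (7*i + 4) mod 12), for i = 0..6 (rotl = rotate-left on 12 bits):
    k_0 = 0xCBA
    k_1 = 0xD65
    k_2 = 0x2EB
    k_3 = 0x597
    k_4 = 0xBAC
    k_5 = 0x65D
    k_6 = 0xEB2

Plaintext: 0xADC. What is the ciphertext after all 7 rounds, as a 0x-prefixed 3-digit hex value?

s_0 = plaintext = 0xADC
s_1 = Round(s_0, k_0) = 0x82C
s_2 = Round(s_1, k_1) = 0x2E3
s_3 = Round(s_2, k_2) = 0x421
s_4 = Round(s_3, k_3) = 0xA9A
s_5 = Round(s_4, k_4) = 0x704
s_6 = Round(s_5, k_5) = 0x468
s_7 = Round(s_6, k_6) = 0xB8B

0xB8B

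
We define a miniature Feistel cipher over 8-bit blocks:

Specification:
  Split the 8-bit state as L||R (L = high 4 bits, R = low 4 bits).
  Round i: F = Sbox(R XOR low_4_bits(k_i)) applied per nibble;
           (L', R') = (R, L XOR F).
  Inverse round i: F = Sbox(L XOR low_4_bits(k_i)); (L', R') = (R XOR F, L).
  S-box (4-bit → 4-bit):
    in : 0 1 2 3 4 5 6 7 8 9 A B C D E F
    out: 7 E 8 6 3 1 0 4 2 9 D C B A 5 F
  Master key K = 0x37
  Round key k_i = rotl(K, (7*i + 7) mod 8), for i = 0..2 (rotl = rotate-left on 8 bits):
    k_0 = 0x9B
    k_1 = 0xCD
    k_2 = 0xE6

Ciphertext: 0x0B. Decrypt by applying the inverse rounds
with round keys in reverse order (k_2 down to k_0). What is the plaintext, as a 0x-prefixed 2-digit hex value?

0x70

s_0 = ciphertext = 0x0B
s_1 = InvRound(s_0, k_2) = 0xB0
s_2 = InvRound(s_1, k_1) = 0x0B
s_3 = InvRound(s_2, k_0) = 0x70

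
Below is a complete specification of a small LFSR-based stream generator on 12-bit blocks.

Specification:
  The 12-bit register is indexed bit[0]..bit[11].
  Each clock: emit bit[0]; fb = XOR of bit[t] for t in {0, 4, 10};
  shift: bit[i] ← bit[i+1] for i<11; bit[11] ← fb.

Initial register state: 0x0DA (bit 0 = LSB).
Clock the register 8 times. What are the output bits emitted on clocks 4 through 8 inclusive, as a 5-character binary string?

11011

reg_0 = 0x0DA
clock 1: out=0, reg = 0x86D
clock 2: out=1, reg = 0xC36
clock 3: out=0, reg = 0x61B
clock 4: out=1, reg = 0xB0D
clock 5: out=1, reg = 0xD86
clock 6: out=0, reg = 0xEC3
clock 7: out=1, reg = 0x761
clock 8: out=1, reg = 0x3B0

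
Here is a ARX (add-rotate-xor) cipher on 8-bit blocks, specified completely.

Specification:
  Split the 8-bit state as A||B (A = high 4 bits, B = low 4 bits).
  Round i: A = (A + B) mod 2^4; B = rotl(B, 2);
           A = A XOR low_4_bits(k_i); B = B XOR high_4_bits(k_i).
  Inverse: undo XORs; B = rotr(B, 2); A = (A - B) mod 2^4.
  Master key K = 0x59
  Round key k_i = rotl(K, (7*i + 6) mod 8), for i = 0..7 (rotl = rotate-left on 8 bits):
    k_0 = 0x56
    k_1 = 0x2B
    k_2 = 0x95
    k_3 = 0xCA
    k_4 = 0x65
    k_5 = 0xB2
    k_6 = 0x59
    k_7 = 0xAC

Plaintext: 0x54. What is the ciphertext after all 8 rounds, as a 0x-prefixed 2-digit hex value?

0x84

s_0 = plaintext = 0x54
s_1 = Round(s_0, k_0) = 0xF4
s_2 = Round(s_1, k_1) = 0x83
s_3 = Round(s_2, k_2) = 0xE5
s_4 = Round(s_3, k_3) = 0x99
s_5 = Round(s_4, k_4) = 0x70
s_6 = Round(s_5, k_5) = 0x5B
s_7 = Round(s_6, k_6) = 0x9B
s_8 = Round(s_7, k_7) = 0x84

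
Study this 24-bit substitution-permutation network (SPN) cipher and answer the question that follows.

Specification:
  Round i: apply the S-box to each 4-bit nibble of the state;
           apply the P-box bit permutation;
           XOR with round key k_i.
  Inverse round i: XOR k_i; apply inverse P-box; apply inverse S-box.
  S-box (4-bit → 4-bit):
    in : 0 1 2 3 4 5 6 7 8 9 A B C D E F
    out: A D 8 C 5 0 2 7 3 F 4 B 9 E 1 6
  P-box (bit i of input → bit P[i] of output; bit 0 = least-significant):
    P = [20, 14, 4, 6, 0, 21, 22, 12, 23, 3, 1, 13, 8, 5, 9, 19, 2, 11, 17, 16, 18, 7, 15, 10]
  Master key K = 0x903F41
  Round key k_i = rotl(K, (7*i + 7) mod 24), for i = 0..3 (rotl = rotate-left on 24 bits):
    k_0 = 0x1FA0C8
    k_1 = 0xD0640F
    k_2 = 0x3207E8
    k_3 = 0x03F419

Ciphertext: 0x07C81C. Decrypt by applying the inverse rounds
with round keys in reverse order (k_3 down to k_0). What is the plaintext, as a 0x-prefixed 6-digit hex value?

0x1159CD

s_0 = ciphertext = 0x07C81C
s_1 = InvRound(s_0, k_3) = 0xC852C5
s_2 = InvRound(s_1, k_2) = 0x24B898
s_3 = InvRound(s_2, k_1) = 0x985497
s_4 = InvRound(s_3, k_0) = 0x1159CD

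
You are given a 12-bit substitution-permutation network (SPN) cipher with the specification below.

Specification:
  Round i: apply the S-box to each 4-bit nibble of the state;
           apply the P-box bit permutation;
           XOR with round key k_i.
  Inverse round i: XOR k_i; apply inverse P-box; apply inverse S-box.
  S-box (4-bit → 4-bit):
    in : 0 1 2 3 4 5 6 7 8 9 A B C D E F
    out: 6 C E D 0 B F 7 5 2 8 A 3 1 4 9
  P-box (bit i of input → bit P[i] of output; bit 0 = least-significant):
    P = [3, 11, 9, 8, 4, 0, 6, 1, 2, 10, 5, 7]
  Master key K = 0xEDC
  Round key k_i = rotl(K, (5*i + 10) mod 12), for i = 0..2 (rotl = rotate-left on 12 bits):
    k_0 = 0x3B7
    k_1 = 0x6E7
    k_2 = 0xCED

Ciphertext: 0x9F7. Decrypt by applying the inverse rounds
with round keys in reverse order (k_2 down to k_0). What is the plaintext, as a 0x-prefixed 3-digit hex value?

0xE00

s_0 = ciphertext = 0x9F7
s_1 = InvRound(s_0, k_2) = 0x9FF
s_2 = InvRound(s_1, k_1) = 0x9D6
s_3 = InvRound(s_2, k_0) = 0xE00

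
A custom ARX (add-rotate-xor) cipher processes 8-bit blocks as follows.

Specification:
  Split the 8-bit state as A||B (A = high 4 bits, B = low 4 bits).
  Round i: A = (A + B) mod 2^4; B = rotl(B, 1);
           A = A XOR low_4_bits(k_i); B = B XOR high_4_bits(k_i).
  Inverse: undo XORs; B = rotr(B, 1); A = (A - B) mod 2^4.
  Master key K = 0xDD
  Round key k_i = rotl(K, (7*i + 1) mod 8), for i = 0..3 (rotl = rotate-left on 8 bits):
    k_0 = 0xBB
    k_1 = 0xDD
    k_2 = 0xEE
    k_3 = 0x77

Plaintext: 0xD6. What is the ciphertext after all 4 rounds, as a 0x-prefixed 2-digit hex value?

0x46

s_0 = plaintext = 0xD6
s_1 = Round(s_0, k_0) = 0x87
s_2 = Round(s_1, k_1) = 0x23
s_3 = Round(s_2, k_2) = 0xB8
s_4 = Round(s_3, k_3) = 0x46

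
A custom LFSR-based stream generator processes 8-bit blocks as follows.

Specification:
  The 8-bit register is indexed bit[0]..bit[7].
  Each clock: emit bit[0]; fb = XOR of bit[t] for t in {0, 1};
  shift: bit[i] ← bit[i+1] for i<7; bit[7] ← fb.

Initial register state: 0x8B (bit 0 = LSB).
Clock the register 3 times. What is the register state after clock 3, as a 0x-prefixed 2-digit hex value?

reg_0 = 0x8B
clock 1: out=1, reg = 0x45
clock 2: out=1, reg = 0xA2
clock 3: out=0, reg = 0xD1

0xD1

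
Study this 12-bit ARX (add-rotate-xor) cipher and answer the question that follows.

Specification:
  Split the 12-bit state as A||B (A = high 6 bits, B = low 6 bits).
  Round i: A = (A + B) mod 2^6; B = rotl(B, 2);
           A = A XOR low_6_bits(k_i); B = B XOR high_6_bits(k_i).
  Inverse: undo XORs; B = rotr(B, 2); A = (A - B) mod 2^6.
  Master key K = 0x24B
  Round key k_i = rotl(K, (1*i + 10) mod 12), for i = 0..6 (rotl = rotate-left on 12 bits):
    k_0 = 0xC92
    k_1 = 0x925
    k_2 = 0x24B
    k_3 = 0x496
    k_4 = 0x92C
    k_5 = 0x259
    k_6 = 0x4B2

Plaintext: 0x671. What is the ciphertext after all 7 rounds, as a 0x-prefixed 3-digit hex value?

s_0 = plaintext = 0x671
s_1 = Round(s_0, k_0) = 0x635
s_2 = Round(s_1, k_1) = 0xA33
s_3 = Round(s_2, k_2) = 0x406
s_4 = Round(s_3, k_3) = 0x00A
s_5 = Round(s_4, k_4) = 0x98C
s_6 = Round(s_5, k_5) = 0xAF9
s_7 = Round(s_6, k_6) = 0x5B5

0x5B5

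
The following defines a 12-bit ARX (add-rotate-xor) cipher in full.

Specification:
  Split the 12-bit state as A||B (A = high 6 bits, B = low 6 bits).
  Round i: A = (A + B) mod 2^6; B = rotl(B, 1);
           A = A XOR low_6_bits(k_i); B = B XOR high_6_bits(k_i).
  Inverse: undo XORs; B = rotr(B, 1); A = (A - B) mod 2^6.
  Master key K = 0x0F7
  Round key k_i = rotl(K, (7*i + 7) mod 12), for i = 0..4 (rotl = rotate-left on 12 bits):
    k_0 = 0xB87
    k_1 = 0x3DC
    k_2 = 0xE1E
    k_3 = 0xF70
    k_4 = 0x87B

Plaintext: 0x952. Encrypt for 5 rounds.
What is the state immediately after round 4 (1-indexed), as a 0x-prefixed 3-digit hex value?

s_0 = plaintext = 0x952
s_1 = Round(s_0, k_0) = 0xC0A
s_2 = Round(s_1, k_1) = 0x99B
s_3 = Round(s_2, k_2) = 0x7CE
s_4 = Round(s_3, k_3) = 0x761
s_5 = Round(s_4, k_4) = 0x162

0x761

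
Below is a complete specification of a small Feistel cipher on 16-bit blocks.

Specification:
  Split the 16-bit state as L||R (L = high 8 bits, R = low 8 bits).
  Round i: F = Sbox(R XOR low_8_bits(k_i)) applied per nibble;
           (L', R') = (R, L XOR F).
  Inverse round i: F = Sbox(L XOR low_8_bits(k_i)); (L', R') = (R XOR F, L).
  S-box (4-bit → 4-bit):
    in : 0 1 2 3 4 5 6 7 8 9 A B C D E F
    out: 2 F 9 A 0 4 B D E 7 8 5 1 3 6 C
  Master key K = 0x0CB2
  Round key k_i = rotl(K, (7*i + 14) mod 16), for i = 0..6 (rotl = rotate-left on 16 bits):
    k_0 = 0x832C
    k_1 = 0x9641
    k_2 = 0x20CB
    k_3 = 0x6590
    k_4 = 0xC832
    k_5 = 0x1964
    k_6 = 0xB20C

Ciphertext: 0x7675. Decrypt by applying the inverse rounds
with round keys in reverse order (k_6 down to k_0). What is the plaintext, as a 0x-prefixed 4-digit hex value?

s_0 = ciphertext = 0x7675
s_1 = InvRound(s_0, k_6) = 0xAD76
s_2 = InvRound(s_1, k_5) = 0x61AD
s_3 = InvRound(s_2, k_4) = 0xE761
s_4 = InvRound(s_3, k_3) = 0xBCE7
s_5 = InvRound(s_4, k_2) = 0x3ABC
s_6 = InvRound(s_5, k_1) = 0x693A
s_7 = InvRound(s_6, k_0) = 0x3E69

0x3E69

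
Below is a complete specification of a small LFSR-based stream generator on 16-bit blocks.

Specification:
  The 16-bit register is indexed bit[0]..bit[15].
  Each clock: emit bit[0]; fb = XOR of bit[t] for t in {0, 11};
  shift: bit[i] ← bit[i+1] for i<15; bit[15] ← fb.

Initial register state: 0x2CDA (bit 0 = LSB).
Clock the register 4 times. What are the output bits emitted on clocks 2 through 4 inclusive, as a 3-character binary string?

reg_0 = 0x2CDA
clock 1: out=0, reg = 0x966D
clock 2: out=1, reg = 0xCB36
clock 3: out=0, reg = 0xE59B
clock 4: out=1, reg = 0xF2CD

101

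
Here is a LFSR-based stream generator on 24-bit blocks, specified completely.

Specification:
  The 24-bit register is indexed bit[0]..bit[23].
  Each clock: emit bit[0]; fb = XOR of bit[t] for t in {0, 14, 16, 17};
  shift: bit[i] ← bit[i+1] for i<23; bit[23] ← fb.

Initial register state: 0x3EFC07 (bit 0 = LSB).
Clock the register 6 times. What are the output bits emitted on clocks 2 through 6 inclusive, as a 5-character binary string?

11000

reg_0 = 0x3EFC07
clock 1: out=1, reg = 0x9F7E03
clock 2: out=1, reg = 0x4FBF01
clock 3: out=1, reg = 0xA7DF80
clock 4: out=0, reg = 0xD3EFC0
clock 5: out=0, reg = 0xE9F7E0
clock 6: out=0, reg = 0x74FBF0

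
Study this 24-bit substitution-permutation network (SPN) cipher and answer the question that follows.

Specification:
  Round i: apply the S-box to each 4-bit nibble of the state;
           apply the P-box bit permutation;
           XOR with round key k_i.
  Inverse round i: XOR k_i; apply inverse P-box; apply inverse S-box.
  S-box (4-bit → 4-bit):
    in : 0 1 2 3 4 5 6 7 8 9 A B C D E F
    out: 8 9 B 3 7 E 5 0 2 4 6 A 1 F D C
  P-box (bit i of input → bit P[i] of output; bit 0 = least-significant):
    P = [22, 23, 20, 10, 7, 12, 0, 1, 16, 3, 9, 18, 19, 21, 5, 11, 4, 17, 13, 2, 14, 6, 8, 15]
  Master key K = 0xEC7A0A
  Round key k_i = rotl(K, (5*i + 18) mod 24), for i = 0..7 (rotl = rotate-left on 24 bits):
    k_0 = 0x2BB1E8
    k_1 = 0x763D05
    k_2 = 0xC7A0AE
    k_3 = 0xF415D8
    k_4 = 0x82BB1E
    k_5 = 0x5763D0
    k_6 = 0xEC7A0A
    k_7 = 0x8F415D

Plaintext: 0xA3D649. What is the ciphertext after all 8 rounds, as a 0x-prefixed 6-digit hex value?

0x08D490

s_0 = plaintext = 0xA3D649
s_1 = Round(s_0, k_0) = 0x10AA19
s_2 = Round(s_1, k_1) = 0x46FFAB
s_3 = Round(s_2, k_2) = 0x43DFDF
s_4 = Round(s_3, k_3) = 0xCA4A2B
s_5 = Round(s_4, k_4) = 0x28CDB4
s_6 = Round(s_5, k_5) = 0x88B19A
s_7 = Round(s_6, k_6) = 0x5B724B
s_8 = Round(s_7, k_7) = 0x08D490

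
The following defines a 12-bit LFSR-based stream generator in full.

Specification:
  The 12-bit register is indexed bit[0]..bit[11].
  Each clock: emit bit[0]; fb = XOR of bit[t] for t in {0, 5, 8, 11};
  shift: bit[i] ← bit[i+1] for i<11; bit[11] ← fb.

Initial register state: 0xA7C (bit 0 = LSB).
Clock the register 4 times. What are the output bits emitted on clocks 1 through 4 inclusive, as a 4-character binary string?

0011

reg_0 = 0xA7C
clock 1: out=0, reg = 0x53E
clock 2: out=0, reg = 0x29F
clock 3: out=1, reg = 0x94F
clock 4: out=1, reg = 0xCA7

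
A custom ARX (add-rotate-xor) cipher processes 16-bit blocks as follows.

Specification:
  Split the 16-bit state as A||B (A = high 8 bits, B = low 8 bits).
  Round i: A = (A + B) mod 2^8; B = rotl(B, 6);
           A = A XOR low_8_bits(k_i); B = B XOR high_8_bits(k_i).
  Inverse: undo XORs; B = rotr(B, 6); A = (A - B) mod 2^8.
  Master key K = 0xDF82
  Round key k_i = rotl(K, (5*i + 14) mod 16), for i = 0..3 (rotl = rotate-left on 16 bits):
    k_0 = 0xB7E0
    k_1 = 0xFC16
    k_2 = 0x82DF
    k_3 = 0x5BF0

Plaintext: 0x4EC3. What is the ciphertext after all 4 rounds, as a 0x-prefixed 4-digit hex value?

s_0 = plaintext = 0x4EC3
s_1 = Round(s_0, k_0) = 0xF147
s_2 = Round(s_1, k_1) = 0x2E2D
s_3 = Round(s_2, k_2) = 0x84C9
s_4 = Round(s_3, k_3) = 0xBD29

0xBD29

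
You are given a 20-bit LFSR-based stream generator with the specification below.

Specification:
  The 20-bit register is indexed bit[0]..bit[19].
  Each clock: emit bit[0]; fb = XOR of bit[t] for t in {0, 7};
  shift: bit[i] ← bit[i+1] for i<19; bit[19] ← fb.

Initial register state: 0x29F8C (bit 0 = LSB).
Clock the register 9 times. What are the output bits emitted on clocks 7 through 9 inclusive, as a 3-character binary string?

reg_0 = 0x29F8C
clock 1: out=0, reg = 0x94FC6
clock 2: out=0, reg = 0xCA7E3
clock 3: out=1, reg = 0x653F1
clock 4: out=1, reg = 0x329F8
clock 5: out=0, reg = 0x994FC
clock 6: out=0, reg = 0xCCA7E
clock 7: out=0, reg = 0x6653F
clock 8: out=1, reg = 0xB329F
clock 9: out=1, reg = 0x5994F

011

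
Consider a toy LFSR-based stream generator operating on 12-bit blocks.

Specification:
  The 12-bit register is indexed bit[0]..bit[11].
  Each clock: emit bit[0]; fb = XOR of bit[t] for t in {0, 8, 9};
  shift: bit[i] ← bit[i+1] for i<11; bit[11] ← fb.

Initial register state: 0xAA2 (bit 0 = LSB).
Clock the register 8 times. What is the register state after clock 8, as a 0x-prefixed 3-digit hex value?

0x55A

reg_0 = 0xAA2
clock 1: out=0, reg = 0xD51
clock 2: out=1, reg = 0x6A8
clock 3: out=0, reg = 0xB54
clock 4: out=0, reg = 0x5AA
clock 5: out=0, reg = 0xAD5
clock 6: out=1, reg = 0x56A
clock 7: out=0, reg = 0xAB5
clock 8: out=1, reg = 0x55A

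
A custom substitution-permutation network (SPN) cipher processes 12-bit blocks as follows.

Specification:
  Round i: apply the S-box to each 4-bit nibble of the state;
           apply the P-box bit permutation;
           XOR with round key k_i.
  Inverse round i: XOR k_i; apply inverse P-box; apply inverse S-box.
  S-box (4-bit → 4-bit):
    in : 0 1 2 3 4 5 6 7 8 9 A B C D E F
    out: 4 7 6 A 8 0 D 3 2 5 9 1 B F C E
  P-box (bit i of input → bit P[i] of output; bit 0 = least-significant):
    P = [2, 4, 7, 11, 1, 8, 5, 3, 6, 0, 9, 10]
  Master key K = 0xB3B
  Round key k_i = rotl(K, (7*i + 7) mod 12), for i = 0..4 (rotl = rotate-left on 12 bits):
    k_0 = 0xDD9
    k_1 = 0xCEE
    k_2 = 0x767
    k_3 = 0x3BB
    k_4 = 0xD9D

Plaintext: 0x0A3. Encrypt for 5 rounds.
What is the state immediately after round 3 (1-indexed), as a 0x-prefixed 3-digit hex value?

s_0 = plaintext = 0x0A3
s_1 = Round(s_0, k_0) = 0x7C3
s_2 = Round(s_1, k_1) = 0x5B5
s_3 = Round(s_2, k_2) = 0x765
s_4 = Round(s_3, k_3) = 0x3D0
s_5 = Round(s_4, k_4) = 0x836

0x765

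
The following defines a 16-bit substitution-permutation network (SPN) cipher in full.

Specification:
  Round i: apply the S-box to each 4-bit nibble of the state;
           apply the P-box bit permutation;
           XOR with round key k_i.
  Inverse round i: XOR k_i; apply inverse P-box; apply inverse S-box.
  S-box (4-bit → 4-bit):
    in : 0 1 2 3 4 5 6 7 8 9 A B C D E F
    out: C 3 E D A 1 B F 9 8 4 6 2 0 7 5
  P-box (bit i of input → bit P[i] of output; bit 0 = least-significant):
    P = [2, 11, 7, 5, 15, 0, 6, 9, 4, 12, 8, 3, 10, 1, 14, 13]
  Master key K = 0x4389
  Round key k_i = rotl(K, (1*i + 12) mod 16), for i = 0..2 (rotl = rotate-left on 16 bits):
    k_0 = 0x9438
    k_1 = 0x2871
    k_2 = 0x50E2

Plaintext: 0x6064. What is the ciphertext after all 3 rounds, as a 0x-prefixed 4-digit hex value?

s_0 = plaintext = 0x6064
s_1 = Round(s_0, k_0) = 0x3B13
s_2 = Round(s_1, k_1) = 0xDDD4
s_3 = Round(s_2, k_2) = 0x58C2

0x58C2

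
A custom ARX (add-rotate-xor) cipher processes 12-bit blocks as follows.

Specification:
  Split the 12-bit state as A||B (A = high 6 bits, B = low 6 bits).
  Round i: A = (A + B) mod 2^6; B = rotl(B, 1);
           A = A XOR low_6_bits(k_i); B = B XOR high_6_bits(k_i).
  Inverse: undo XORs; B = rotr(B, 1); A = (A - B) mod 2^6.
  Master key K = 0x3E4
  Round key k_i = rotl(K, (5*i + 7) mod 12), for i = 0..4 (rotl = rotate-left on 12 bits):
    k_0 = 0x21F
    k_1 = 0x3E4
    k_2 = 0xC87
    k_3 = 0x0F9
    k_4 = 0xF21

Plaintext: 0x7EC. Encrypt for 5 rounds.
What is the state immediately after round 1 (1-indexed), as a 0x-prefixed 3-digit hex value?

s_0 = plaintext = 0x7EC
s_1 = Round(s_0, k_0) = 0x511
s_2 = Round(s_1, k_1) = 0x06D
s_3 = Round(s_2, k_2) = 0xA69
s_4 = Round(s_3, k_3) = 0xAD0
s_5 = Round(s_4, k_4) = 0x69C

0x511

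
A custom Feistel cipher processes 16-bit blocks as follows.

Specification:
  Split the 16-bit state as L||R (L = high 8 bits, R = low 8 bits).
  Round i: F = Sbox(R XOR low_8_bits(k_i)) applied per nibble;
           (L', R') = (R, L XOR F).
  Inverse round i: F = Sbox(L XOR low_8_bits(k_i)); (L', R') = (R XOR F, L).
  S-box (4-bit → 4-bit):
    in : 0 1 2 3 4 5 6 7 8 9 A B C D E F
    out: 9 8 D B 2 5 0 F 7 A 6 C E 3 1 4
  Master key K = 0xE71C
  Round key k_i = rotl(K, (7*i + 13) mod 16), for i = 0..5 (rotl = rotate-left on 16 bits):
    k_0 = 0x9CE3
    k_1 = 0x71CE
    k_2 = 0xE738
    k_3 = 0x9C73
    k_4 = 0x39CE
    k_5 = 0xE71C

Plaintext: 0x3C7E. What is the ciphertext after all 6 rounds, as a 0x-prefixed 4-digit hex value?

s_0 = plaintext = 0x3C7E
s_1 = Round(s_0, k_0) = 0x7E9F
s_2 = Round(s_1, k_1) = 0x9F26
s_3 = Round(s_2, k_2) = 0x261E
s_4 = Round(s_3, k_3) = 0x1E25
s_5 = Round(s_4, k_4) = 0x2502
s_6 = Round(s_5, k_5) = 0x02A4

0x02A4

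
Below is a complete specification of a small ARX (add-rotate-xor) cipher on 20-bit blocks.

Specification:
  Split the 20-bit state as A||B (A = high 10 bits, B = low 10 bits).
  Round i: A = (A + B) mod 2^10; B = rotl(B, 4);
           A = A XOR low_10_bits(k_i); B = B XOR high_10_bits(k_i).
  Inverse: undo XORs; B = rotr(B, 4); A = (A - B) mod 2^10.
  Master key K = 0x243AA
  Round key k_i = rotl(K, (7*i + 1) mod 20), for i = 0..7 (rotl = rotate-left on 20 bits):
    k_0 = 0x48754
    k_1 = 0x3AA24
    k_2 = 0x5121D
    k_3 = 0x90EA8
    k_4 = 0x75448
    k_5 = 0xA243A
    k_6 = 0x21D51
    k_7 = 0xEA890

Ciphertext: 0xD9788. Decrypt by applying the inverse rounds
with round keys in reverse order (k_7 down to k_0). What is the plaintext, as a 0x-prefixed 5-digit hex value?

0x6183B

s_0 = ciphertext = 0xD9788
s_1 = InvRound(s_0, k_7) = 0xDCC82
s_2 = InvRound(s_1, k_6) = 0x38940
s_3 = InvRound(s_2, k_5) = 0x9727C
s_4 = InvRound(s_3, k_4) = 0xE6A7A
s_5 = InvRound(s_4, k_3) = 0xBBE43
s_6 = InvRound(s_5, k_2) = 0xC09F0
s_7 = InvRound(s_6, k_1) = 0xA5691
s_8 = InvRound(s_7, k_0) = 0x6183B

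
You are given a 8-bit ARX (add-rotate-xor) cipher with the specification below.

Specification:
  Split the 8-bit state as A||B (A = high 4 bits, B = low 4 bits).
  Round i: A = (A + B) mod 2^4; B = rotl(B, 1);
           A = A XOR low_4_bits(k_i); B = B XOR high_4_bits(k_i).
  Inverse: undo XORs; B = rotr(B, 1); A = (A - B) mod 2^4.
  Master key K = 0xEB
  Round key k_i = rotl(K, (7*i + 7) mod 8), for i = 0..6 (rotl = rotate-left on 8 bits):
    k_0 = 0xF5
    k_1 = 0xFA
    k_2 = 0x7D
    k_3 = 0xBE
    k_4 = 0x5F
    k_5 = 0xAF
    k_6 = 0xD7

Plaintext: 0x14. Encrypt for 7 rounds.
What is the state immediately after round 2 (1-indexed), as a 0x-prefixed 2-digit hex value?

s_0 = plaintext = 0x14
s_1 = Round(s_0, k_0) = 0x07
s_2 = Round(s_1, k_1) = 0xD1
s_3 = Round(s_2, k_2) = 0x35
s_4 = Round(s_3, k_3) = 0x61
s_5 = Round(s_4, k_4) = 0x87
s_6 = Round(s_5, k_5) = 0x04
s_7 = Round(s_6, k_6) = 0x35

0xD1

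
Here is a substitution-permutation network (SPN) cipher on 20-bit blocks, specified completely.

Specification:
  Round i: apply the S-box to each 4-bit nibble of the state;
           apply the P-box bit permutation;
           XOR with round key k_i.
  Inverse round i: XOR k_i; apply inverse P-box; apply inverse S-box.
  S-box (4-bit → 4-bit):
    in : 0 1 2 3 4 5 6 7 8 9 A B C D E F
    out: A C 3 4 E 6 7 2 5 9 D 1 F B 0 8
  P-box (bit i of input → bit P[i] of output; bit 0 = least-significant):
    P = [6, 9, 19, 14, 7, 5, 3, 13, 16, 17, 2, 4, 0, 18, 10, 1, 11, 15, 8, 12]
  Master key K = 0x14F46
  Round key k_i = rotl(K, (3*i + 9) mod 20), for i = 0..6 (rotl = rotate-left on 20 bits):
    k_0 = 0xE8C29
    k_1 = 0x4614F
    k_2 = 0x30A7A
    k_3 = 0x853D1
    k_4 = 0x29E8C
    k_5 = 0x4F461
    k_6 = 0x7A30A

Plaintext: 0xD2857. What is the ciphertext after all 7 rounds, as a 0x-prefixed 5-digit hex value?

s_0 = plaintext = 0xD2857
s_1 = Round(s_0, k_0) = 0xB1604
s_2 = Round(s_1, k_1) = 0xF0F69
s_3 = Round(s_2, k_2) = 0x75A80
s_4 = Round(s_3, k_3) = 0xD954D
s_5 = Round(s_4, k_4) = 0x064E3
s_6 = Round(s_5, k_5) = 0xA6074
s_7 = Round(s_6, k_6) = 0x9FC3B

0x9FC3B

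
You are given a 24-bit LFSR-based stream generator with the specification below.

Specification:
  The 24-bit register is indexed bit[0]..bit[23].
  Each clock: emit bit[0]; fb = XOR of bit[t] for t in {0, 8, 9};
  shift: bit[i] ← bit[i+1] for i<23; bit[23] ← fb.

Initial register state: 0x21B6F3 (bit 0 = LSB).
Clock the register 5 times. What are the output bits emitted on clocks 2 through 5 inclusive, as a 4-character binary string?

reg_0 = 0x21B6F3
clock 1: out=1, reg = 0x10DB79
clock 2: out=1, reg = 0x886DBC
clock 3: out=0, reg = 0xC436DE
clock 4: out=0, reg = 0xE21B6F
clock 5: out=1, reg = 0xF10DB7

1001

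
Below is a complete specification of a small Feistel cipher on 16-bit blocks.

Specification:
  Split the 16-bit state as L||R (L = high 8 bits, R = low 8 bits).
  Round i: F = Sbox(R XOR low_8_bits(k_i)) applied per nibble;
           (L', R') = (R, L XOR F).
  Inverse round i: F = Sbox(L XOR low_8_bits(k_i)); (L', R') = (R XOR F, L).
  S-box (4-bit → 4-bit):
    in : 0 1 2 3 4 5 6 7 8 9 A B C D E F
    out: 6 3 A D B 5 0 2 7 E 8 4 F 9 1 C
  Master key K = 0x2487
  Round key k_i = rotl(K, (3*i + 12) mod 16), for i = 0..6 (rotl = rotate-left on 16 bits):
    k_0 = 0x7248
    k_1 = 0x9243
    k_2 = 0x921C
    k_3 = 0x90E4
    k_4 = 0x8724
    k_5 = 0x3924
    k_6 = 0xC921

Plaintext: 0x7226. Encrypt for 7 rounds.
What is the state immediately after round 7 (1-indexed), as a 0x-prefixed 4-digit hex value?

0x72BC

s_0 = plaintext = 0x7226
s_1 = Round(s_0, k_0) = 0x2673
s_2 = Round(s_1, k_1) = 0x73F0
s_3 = Round(s_2, k_2) = 0xF06C
s_4 = Round(s_3, k_3) = 0x6C87
s_5 = Round(s_4, k_4) = 0x87E1
s_6 = Round(s_5, k_5) = 0xE172
s_7 = Round(s_6, k_6) = 0x72BC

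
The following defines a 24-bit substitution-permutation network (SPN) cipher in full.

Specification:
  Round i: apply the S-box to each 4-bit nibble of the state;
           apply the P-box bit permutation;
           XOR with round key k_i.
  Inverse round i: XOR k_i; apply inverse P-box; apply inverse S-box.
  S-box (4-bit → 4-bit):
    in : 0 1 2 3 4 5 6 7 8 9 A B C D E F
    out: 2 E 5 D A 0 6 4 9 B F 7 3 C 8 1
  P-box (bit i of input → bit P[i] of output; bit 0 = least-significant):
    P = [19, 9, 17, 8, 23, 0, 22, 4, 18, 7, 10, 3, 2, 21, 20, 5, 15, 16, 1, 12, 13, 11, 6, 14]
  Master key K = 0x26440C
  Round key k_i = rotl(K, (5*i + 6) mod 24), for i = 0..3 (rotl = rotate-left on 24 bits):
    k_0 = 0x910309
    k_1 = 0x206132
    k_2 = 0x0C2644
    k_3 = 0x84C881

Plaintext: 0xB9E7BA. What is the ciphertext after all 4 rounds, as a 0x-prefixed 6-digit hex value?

s_0 = plaintext = 0xB9E7BA
s_1 = Round(s_0, k_0) = 0x5ABC68
s_2 = Round(s_1, k_1) = 0x5DF0B5
s_3 = Round(s_2, k_2) = 0xCC36C3
s_4 = Round(s_3, k_3) = 0x1F6524

0x1F6524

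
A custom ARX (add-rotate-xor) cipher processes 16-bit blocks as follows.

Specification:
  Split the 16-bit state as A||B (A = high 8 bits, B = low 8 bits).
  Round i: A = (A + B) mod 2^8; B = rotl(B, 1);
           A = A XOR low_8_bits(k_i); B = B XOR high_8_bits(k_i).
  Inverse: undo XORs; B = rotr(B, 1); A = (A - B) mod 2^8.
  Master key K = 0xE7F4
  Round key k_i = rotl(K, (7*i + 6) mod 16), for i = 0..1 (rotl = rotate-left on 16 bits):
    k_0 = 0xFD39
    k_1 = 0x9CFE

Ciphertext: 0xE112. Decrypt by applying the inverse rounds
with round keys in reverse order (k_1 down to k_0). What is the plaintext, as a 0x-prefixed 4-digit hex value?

0x845D

s_0 = ciphertext = 0xE112
s_1 = InvRound(s_0, k_1) = 0xD847
s_2 = InvRound(s_1, k_0) = 0x845D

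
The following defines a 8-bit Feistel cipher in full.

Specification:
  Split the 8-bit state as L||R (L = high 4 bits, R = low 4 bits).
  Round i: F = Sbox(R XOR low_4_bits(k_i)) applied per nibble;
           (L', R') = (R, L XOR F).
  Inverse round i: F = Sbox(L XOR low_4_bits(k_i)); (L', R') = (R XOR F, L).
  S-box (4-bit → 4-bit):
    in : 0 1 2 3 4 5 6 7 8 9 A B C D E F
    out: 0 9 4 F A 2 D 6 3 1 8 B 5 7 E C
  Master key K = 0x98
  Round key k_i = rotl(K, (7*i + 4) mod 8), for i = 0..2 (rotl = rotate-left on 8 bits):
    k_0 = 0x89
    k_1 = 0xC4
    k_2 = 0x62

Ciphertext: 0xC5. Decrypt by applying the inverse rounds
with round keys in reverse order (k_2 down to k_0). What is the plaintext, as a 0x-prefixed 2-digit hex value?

s_0 = ciphertext = 0xC5
s_1 = InvRound(s_0, k_2) = 0xBC
s_2 = InvRound(s_1, k_1) = 0x0B
s_3 = InvRound(s_2, k_0) = 0xA0

0xA0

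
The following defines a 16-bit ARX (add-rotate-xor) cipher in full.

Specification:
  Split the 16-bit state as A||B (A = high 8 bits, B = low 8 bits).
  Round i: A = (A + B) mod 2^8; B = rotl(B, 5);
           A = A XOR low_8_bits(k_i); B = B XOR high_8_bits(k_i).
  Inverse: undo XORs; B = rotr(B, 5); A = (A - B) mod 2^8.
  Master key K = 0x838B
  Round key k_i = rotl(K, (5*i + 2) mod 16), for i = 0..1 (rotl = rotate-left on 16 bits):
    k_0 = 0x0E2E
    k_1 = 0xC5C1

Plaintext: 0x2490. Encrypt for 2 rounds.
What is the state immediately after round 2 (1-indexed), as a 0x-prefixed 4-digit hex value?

0x7746

s_0 = plaintext = 0x2490
s_1 = Round(s_0, k_0) = 0x9A1C
s_2 = Round(s_1, k_1) = 0x7746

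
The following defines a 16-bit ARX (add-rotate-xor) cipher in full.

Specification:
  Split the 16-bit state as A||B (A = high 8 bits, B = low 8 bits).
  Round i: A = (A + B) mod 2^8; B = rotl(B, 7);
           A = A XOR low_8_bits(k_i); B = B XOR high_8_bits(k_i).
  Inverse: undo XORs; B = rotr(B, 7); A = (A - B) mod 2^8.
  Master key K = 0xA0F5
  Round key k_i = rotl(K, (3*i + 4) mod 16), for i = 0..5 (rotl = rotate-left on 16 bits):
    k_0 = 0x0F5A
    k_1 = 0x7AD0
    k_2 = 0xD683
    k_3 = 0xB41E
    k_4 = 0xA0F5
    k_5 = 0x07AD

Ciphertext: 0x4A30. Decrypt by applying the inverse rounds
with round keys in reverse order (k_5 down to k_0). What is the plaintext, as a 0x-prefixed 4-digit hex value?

s_0 = ciphertext = 0x4A30
s_1 = InvRound(s_0, k_5) = 0x796E
s_2 = InvRound(s_1, k_4) = 0xEF9D
s_3 = InvRound(s_2, k_3) = 0x9F52
s_4 = InvRound(s_3, k_2) = 0x1309
s_5 = InvRound(s_4, k_1) = 0xDDE6
s_6 = InvRound(s_5, k_0) = 0xB4D3

0xB4D3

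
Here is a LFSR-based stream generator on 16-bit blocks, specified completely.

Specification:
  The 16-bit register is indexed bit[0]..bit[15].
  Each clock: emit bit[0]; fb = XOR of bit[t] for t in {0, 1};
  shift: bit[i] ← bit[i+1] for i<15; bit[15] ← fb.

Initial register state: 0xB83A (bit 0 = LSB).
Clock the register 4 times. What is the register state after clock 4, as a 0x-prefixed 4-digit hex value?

reg_0 = 0xB83A
clock 1: out=0, reg = 0xDC1D
clock 2: out=1, reg = 0xEE0E
clock 3: out=0, reg = 0xF707
clock 4: out=1, reg = 0x7B83

0x7B83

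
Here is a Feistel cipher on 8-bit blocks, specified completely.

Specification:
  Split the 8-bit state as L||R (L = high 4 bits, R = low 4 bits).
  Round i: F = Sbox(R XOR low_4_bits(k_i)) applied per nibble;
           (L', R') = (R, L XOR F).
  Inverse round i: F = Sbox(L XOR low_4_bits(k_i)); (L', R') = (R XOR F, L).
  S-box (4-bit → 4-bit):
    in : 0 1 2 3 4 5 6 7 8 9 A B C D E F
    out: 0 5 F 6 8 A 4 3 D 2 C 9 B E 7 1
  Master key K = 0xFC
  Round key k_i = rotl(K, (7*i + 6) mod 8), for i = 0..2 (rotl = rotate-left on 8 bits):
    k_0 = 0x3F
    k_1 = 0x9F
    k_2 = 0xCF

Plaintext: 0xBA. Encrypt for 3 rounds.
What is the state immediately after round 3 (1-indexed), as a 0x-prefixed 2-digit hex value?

0xDE

s_0 = plaintext = 0xBA
s_1 = Round(s_0, k_0) = 0xA1
s_2 = Round(s_1, k_1) = 0x1D
s_3 = Round(s_2, k_2) = 0xDE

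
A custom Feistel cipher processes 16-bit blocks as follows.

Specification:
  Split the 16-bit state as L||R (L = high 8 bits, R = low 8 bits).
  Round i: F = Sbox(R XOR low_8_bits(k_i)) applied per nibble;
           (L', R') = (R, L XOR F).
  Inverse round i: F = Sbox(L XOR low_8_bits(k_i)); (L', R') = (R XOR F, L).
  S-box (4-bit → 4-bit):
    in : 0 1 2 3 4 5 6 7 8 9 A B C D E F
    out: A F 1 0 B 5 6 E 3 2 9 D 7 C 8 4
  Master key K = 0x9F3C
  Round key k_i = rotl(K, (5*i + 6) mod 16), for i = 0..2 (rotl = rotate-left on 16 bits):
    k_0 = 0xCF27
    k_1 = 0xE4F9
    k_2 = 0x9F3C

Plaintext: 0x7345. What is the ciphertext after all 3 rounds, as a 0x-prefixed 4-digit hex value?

s_0 = plaintext = 0x7345
s_1 = Round(s_0, k_0) = 0x4512
s_2 = Round(s_1, k_1) = 0x12C8
s_3 = Round(s_2, k_2) = 0xC859

0xC859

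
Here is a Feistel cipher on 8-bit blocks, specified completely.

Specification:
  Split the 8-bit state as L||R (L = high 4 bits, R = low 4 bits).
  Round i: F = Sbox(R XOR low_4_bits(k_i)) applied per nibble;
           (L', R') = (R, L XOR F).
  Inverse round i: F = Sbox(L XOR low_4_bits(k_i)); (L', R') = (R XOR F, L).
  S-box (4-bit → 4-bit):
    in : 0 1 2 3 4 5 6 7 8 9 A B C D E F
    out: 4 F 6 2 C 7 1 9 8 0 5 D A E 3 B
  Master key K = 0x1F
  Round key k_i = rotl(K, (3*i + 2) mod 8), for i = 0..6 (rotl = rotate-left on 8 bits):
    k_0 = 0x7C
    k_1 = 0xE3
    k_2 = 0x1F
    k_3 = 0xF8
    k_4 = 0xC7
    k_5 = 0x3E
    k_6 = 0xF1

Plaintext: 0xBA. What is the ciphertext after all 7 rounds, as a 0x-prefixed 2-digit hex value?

s_0 = plaintext = 0xBA
s_1 = Round(s_0, k_0) = 0xAA
s_2 = Round(s_1, k_1) = 0xAA
s_3 = Round(s_2, k_2) = 0xAD
s_4 = Round(s_3, k_3) = 0xDD
s_5 = Round(s_4, k_4) = 0xD8
s_6 = Round(s_5, k_5) = 0x8C
s_7 = Round(s_6, k_6) = 0xC6

0xC6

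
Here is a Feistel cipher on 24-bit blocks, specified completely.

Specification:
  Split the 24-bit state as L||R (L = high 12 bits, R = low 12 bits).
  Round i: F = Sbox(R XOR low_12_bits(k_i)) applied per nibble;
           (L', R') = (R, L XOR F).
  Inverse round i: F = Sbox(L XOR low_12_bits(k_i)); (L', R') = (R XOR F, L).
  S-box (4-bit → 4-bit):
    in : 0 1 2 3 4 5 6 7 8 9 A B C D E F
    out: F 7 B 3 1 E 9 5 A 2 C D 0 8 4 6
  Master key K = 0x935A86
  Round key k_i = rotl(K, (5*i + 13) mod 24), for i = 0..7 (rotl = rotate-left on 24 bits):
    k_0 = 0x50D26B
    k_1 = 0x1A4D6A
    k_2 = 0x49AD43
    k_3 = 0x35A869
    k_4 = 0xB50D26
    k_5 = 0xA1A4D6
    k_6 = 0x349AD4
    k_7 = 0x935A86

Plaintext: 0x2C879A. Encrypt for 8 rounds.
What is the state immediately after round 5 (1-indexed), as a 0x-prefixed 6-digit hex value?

0x087CED

s_0 = plaintext = 0x2C879A
s_1 = Round(s_0, k_0) = 0x79ACAF
s_2 = Round(s_1, k_1) = 0xCAF094
s_3 = Round(s_2, k_2) = 0x09442A
s_4 = Round(s_3, k_3) = 0x42A087
s_5 = Round(s_4, k_4) = 0x087CED
s_6 = Round(s_5, k_5) = 0xCEDABA
s_7 = Round(s_6, k_6) = 0xABA379
s_8 = Round(s_7, k_7) = 0x3798DC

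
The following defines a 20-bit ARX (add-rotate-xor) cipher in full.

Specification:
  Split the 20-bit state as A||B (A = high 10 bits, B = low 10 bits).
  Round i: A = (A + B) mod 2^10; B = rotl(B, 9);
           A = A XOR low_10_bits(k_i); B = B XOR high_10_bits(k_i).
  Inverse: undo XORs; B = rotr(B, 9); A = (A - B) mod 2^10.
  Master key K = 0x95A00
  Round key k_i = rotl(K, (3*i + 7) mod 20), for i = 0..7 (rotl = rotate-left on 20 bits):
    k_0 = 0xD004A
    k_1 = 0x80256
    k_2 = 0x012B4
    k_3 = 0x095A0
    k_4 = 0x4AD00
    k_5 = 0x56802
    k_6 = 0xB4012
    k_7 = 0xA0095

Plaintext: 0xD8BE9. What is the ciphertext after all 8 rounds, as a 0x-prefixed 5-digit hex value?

s_0 = plaintext = 0xD8BE9
s_1 = Round(s_0, k_0) = 0xC04B4
s_2 = Round(s_1, k_1) = 0x78E5A
s_3 = Round(s_2, k_2) = 0xA2529
s_4 = Round(s_3, k_3) = 0x84AB1
s_5 = Round(s_4, k_4) = 0x70E73
s_6 = Round(s_5, k_5) = 0x0D263
s_7 = Round(s_6, k_6) = 0xA15E1
s_8 = Round(s_7, k_7) = 0x3CC70

0x3CC70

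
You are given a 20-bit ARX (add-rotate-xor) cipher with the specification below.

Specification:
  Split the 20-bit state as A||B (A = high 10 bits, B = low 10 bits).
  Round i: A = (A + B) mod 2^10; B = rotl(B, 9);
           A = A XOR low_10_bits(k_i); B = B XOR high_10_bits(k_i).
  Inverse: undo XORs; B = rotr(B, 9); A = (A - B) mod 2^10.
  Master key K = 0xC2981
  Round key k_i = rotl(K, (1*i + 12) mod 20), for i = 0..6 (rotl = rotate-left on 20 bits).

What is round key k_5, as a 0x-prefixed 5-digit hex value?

0x38530

K = 0xC2981
k_0 = rotl(K, (1*0+12) mod 20) = rotl(K, 12) = 0x81C29
k_1 = rotl(K, (1*1+12) mod 20) = rotl(K, 13) = 0x03853
k_2 = rotl(K, (1*2+12) mod 20) = rotl(K, 14) = 0x070A6
k_3 = rotl(K, (1*3+12) mod 20) = rotl(K, 15) = 0x0E14C
k_4 = rotl(K, (1*4+12) mod 20) = rotl(K, 16) = 0x1C298
k_5 = rotl(K, (1*5+12) mod 20) = rotl(K, 17) = 0x38530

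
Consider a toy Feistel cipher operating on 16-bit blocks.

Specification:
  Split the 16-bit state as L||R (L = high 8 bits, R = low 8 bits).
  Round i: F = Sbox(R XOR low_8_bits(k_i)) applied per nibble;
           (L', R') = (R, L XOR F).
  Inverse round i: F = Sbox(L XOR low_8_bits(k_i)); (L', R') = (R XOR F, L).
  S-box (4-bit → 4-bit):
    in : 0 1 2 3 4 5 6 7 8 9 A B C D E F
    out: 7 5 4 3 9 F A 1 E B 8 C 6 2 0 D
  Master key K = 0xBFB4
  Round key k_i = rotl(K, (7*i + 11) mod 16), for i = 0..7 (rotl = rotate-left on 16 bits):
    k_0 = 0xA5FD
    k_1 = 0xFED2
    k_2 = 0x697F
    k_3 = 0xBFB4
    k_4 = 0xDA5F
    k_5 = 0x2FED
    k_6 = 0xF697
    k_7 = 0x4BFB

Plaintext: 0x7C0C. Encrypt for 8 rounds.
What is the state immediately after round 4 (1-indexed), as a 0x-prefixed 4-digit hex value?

0x04D7

s_0 = plaintext = 0x7C0C
s_1 = Round(s_0, k_0) = 0x0CA9
s_2 = Round(s_1, k_1) = 0xA910
s_3 = Round(s_2, k_2) = 0x1004
s_4 = Round(s_3, k_3) = 0x04D7
s_5 = Round(s_4, k_4) = 0xD7EA
s_6 = Round(s_5, k_5) = 0xEAA6
s_7 = Round(s_6, k_6) = 0xA6DF
s_8 = Round(s_7, k_7) = 0xDFEF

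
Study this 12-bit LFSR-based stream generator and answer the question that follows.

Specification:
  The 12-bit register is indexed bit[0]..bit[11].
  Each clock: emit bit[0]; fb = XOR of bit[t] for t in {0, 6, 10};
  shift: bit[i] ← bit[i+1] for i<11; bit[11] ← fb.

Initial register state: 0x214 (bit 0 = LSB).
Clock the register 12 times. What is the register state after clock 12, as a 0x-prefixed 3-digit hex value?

reg_0 = 0x214
clock 1: out=0, reg = 0x10A
clock 2: out=0, reg = 0x085
clock 3: out=1, reg = 0x842
clock 4: out=0, reg = 0xC21
clock 5: out=1, reg = 0x610
clock 6: out=0, reg = 0xB08
clock 7: out=0, reg = 0x584
clock 8: out=0, reg = 0xAC2
clock 9: out=0, reg = 0xD61
clock 10: out=1, reg = 0xEB0
clock 11: out=0, reg = 0xF58
clock 12: out=0, reg = 0x7AC

0x7AC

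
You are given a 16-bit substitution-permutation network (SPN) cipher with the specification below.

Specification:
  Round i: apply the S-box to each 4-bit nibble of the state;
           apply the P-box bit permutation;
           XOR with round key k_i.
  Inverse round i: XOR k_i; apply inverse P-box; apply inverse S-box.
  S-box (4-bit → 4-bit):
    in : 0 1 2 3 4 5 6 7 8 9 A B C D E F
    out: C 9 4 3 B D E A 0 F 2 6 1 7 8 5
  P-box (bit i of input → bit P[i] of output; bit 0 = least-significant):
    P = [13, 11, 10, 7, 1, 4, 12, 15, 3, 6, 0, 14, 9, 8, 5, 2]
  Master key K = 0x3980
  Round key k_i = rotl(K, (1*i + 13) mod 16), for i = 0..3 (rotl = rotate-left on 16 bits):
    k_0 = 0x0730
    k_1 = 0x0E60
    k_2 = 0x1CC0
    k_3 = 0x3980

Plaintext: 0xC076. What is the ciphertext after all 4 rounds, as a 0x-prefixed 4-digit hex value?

s_0 = plaintext = 0xC076
s_1 = Round(s_0, k_0) = 0xC9A1
s_2 = Round(s_1, k_1) = 0x6CB9
s_3 = Round(s_2, k_2) = 0x217C
s_4 = Round(s_3, k_3) = 0xD9B8

0xD9B8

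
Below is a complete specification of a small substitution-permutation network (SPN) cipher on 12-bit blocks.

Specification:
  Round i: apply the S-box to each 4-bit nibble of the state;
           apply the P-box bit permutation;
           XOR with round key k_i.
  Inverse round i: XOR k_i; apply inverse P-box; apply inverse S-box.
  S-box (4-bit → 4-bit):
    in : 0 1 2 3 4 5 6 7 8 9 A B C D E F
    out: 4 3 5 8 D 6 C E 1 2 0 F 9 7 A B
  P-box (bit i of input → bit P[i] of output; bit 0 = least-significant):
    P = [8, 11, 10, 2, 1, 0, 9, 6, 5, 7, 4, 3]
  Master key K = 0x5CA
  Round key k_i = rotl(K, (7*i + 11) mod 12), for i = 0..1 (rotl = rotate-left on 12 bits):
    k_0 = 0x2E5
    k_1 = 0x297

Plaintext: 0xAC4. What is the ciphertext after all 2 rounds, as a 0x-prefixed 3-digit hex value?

0x20B

s_0 = plaintext = 0xAC4
s_1 = Round(s_0, k_0) = 0x7A3
s_2 = Round(s_1, k_1) = 0x20B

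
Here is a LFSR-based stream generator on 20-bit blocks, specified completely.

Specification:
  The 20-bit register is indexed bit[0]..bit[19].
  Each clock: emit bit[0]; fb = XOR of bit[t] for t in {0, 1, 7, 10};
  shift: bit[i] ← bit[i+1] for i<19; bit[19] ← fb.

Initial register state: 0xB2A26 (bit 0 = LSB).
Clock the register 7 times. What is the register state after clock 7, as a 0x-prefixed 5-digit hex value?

0x57654

reg_0 = 0xB2A26
clock 1: out=0, reg = 0xD9513
clock 2: out=1, reg = 0xECA89
clock 3: out=1, reg = 0x76544
clock 4: out=0, reg = 0xBB2A2
clock 5: out=0, reg = 0x5D951
clock 6: out=1, reg = 0xAECA8
clock 7: out=0, reg = 0x57654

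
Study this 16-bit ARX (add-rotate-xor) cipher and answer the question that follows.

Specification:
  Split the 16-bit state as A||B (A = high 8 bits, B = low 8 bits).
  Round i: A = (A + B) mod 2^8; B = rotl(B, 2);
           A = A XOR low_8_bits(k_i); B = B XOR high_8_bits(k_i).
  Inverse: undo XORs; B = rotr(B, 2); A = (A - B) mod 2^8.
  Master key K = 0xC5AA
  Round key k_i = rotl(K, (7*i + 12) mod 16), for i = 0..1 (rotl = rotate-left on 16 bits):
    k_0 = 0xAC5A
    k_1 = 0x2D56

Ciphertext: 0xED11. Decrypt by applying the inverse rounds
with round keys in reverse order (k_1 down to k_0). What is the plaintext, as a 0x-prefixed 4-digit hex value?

0x0EE8

s_0 = ciphertext = 0xED11
s_1 = InvRound(s_0, k_1) = 0xAC0F
s_2 = InvRound(s_1, k_0) = 0x0EE8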